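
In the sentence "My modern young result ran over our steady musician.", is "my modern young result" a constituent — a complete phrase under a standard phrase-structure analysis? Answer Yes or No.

Yes

"my modern young result" is exactly the noun phrase [NP my modern young result], a complete constituent.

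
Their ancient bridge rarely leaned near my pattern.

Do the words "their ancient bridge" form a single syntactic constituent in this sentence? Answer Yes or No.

Yes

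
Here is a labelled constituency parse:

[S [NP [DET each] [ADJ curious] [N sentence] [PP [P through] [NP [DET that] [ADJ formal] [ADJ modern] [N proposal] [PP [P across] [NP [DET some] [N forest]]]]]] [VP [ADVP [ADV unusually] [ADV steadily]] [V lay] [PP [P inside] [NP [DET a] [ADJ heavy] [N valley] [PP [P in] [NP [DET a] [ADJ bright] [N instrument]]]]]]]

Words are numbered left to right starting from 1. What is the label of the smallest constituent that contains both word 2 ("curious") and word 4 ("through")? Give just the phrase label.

Word 2 lies under S → NP → ADJ; word 4 lies under S → NP → PP → P. The lowest shared node is the NP.

NP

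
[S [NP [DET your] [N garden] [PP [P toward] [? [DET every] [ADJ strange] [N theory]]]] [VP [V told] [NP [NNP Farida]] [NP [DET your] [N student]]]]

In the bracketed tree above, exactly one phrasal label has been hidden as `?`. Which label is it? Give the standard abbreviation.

NP

A constituent whose immediate children are DET 'every', ADJ 'strange', N 'theory' is a noun phrase: NP.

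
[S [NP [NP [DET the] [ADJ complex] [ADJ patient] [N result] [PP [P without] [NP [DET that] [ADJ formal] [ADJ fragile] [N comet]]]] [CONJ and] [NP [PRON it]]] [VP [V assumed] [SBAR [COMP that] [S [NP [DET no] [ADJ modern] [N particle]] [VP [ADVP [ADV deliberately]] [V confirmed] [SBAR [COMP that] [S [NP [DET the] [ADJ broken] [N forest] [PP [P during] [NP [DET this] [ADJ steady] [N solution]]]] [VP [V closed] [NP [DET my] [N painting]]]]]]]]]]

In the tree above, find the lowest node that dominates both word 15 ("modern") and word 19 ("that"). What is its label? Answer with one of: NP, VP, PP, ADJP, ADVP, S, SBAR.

The smallest bracket enclosing both words is [S no modern particle deliberately confirmed that the broken forest during this steady solution closed my painting], so the label is S.

S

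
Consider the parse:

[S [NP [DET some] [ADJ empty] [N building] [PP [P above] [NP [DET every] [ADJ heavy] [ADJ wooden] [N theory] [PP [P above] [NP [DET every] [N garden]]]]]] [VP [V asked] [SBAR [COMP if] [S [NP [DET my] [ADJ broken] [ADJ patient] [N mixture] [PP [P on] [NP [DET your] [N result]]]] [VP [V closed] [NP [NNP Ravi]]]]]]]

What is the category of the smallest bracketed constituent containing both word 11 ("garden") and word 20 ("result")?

S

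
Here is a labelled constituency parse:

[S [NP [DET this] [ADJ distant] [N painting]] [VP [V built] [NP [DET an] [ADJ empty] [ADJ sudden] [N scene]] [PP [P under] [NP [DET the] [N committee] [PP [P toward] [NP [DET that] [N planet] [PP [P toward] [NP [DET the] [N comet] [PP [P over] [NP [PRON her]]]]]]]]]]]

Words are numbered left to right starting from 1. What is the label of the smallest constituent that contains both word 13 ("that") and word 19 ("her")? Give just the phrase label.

NP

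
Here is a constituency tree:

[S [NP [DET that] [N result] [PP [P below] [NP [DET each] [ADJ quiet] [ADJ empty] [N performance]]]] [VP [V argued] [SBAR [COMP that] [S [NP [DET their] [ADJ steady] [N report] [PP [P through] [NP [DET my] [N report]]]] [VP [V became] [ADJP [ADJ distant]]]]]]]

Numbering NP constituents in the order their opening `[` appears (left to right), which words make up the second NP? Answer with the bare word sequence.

each quiet empty performance

The NP opening brackets appear, in order, over: "that result below each quiet empty performance"; "each quiet empty performance"; "their steady report through my report"; "my report". The second one spans "each quiet empty performance".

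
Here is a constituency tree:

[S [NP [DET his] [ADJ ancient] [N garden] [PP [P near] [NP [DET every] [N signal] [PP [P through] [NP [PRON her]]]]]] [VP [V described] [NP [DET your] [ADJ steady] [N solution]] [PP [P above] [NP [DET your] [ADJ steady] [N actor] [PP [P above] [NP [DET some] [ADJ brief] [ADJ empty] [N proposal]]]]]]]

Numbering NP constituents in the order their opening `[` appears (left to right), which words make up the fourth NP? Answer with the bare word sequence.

your steady solution

Opening `[NP` markers occur at word positions 1, 5, 8, 10, 14, 18; the fourth of these opens the constituent [NP your steady solution].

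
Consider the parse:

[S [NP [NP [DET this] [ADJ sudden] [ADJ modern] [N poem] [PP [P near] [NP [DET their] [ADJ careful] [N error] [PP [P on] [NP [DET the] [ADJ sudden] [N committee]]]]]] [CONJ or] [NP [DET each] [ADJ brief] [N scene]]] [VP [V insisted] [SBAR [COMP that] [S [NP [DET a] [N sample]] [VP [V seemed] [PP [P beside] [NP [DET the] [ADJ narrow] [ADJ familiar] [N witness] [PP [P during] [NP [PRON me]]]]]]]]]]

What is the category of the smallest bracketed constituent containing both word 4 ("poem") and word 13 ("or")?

NP

The smallest bracket enclosing both words is [NP this sudden modern poem near their careful error on the sudden committee or each brief scene], so the label is NP.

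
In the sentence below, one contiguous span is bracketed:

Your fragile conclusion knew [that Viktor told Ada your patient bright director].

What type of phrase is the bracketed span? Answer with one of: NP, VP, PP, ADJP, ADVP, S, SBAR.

SBAR

"that" is the head of the bracketed span, so the span is a subordinate clause: SBAR.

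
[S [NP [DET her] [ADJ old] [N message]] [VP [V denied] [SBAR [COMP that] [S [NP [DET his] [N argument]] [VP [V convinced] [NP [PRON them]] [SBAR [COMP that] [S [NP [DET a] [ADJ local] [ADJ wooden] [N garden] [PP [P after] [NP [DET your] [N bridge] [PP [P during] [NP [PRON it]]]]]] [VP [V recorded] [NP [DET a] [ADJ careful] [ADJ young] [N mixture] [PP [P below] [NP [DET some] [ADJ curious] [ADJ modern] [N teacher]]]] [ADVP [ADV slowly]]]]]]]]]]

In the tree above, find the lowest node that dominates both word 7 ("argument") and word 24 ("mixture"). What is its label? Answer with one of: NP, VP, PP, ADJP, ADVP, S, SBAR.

Both words fall inside [S his argument convinced them that a local wooden garden after your bridge during it recorded a careful young mixture below some curious modern teacher slowly] (words 6–30), and no smaller constituent contains them both. Label: S.

S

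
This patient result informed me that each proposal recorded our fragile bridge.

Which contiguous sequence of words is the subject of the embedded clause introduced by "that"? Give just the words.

each proposal

"each proposal" is the NP that combines with the VP headed by "recorded" to form the embedded clause introduced by "that" — the subject.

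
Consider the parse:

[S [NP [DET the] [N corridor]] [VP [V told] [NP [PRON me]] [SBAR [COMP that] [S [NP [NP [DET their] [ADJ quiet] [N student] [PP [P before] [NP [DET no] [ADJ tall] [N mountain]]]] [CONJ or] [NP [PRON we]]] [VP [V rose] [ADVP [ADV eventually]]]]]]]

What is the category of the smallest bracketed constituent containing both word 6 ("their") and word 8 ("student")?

NP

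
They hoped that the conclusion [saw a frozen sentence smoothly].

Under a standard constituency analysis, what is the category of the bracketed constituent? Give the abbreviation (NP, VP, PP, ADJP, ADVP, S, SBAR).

"saw" is the head of the bracketed span, so the span is a verb phrase: VP.

VP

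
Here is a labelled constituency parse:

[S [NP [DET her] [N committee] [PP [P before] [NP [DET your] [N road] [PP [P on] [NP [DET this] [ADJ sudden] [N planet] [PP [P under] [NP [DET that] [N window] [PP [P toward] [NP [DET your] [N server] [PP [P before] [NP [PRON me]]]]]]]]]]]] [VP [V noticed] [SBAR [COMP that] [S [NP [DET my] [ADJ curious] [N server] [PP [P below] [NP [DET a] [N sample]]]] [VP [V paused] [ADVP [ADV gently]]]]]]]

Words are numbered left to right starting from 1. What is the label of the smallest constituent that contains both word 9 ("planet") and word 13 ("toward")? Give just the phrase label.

NP

Both words fall inside [NP this sudden planet under that window toward your server before me] (words 7–17), and no smaller constituent contains them both. Label: NP.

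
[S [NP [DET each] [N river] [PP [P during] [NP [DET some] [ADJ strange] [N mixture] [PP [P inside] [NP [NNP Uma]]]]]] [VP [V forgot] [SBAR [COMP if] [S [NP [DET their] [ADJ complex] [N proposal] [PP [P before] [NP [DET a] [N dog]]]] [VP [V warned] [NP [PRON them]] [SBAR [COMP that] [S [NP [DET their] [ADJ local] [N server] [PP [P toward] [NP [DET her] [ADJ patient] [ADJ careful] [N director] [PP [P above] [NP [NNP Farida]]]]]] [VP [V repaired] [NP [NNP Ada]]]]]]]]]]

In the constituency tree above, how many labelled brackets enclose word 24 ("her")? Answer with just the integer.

11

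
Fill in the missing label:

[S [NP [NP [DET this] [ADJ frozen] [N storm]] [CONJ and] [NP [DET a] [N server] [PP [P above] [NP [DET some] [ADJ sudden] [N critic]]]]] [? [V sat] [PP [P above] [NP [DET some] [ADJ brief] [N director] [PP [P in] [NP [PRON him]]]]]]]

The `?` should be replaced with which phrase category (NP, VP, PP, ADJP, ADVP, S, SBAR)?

VP

A constituent whose immediate children are V 'sat', PP is a verb phrase: VP.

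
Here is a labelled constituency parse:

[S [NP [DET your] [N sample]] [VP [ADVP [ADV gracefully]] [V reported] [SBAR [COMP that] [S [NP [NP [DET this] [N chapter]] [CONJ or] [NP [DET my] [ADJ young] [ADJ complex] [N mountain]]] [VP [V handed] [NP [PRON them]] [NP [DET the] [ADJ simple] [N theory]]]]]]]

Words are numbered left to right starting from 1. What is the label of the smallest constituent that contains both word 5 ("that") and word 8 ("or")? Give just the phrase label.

SBAR

Word 5 lies under S → VP → SBAR → COMP; word 8 lies under S → VP → SBAR → S → NP → CONJ. The lowest shared node is the SBAR.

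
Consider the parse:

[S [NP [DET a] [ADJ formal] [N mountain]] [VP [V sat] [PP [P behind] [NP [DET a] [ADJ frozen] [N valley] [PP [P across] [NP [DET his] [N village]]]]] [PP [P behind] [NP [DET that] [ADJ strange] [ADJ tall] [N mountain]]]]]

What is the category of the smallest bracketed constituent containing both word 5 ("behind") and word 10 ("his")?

PP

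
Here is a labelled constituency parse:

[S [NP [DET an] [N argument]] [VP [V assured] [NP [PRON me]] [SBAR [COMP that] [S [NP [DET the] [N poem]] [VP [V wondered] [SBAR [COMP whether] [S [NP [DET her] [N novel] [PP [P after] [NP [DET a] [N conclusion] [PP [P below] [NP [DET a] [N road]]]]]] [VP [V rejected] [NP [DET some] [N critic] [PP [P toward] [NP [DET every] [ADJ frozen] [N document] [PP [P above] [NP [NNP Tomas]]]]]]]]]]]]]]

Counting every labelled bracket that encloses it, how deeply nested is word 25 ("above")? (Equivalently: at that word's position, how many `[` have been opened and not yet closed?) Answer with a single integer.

13

The word sits inside P, which is inside PP, inside NP, inside PP, inside NP, inside VP, inside S, inside SBAR, inside VP, inside S, inside SBAR, inside VP, inside S — 13 brackets in all.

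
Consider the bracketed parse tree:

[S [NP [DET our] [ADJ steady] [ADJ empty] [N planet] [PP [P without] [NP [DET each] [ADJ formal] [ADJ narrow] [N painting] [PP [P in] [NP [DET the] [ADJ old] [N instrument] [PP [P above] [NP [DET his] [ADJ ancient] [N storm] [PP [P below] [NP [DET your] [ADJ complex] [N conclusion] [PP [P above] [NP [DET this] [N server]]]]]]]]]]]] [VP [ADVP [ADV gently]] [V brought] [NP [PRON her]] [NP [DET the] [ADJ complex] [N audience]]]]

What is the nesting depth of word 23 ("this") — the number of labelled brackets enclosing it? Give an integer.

13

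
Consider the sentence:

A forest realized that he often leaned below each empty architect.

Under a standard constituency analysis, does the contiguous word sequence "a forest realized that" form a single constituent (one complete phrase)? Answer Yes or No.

"a" belongs to the noun phrase "a forest" while "that" belongs to the verb phrase "realized that he often leaned below each empty architect"; a span that runs across that boundary is not a single phrase.

No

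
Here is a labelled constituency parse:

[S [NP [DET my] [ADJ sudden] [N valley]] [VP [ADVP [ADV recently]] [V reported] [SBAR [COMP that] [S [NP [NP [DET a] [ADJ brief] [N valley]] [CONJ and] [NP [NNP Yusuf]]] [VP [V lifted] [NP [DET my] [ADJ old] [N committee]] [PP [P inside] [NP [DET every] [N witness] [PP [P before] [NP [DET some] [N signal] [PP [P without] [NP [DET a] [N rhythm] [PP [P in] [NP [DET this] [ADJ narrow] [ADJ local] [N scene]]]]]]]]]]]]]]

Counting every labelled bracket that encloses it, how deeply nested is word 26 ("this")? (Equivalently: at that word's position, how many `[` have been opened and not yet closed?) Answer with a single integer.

The word sits inside DET, which is inside NP, inside PP, inside NP, inside PP, inside NP, inside PP, inside NP, inside PP, inside VP, inside S, inside SBAR, inside VP, inside S — 14 brackets in all.

14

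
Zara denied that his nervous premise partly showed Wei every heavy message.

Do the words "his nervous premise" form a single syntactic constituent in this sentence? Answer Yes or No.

Yes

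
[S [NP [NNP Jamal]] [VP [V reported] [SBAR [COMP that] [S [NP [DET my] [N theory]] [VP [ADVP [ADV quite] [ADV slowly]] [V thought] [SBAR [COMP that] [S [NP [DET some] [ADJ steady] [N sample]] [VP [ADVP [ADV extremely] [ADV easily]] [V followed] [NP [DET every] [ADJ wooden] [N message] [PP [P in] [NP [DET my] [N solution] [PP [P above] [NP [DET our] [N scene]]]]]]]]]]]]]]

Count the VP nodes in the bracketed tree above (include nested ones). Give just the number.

3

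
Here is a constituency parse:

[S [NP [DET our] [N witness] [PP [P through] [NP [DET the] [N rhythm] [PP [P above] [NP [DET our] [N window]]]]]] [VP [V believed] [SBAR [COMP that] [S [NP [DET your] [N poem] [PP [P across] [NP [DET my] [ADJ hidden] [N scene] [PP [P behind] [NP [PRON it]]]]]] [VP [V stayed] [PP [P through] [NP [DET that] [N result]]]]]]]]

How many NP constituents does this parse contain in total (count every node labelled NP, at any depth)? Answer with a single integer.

7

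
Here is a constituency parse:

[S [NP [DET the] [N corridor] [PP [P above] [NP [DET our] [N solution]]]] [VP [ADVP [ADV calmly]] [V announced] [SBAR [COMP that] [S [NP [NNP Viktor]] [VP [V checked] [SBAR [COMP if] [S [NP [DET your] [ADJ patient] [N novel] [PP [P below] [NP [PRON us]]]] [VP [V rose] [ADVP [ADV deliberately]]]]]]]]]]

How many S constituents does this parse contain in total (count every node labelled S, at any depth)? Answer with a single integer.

3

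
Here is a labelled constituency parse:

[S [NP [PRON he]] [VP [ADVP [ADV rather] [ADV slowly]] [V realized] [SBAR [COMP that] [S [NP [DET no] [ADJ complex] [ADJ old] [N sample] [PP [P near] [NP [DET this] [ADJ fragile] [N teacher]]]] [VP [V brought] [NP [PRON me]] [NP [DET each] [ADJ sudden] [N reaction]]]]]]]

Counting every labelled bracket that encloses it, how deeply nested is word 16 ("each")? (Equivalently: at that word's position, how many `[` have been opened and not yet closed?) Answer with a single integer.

7

Counting open brackets not yet closed at "each": [S [VP [SBAR [S [VP [NP [DET = 7.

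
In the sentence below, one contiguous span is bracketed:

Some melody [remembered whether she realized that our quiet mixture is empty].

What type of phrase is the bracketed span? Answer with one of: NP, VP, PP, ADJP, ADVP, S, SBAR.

VP

"remembered" is the head of the bracketed span, so the span is a verb phrase: VP.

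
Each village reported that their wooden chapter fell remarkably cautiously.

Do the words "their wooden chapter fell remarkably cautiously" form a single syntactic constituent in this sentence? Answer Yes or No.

Yes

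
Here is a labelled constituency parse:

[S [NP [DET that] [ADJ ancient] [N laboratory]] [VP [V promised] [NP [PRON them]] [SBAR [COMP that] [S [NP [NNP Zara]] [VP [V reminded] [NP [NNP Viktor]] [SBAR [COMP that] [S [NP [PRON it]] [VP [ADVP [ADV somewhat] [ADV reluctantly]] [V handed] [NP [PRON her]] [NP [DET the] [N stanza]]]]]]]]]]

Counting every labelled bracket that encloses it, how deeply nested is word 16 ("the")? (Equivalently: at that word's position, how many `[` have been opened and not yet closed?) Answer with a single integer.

10

The word sits inside DET, which is inside NP, inside VP, inside S, inside SBAR, inside VP, inside S, inside SBAR, inside VP, inside S — 10 brackets in all.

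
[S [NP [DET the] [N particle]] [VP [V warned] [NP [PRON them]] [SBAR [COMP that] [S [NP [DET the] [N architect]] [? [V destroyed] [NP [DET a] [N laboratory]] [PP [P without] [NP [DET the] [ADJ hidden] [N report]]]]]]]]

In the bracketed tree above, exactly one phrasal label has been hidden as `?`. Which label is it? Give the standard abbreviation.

VP

A constituent whose immediate children are V 'destroyed', NP, PP is a verb phrase: VP.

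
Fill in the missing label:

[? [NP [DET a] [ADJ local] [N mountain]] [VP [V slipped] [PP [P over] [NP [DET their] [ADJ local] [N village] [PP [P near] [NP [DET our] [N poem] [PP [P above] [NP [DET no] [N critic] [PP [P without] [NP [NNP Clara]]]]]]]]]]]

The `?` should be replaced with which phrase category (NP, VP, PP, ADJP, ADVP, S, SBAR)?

S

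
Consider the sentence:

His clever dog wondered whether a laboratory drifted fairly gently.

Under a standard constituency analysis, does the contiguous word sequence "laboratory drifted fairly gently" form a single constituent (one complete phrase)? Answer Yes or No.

No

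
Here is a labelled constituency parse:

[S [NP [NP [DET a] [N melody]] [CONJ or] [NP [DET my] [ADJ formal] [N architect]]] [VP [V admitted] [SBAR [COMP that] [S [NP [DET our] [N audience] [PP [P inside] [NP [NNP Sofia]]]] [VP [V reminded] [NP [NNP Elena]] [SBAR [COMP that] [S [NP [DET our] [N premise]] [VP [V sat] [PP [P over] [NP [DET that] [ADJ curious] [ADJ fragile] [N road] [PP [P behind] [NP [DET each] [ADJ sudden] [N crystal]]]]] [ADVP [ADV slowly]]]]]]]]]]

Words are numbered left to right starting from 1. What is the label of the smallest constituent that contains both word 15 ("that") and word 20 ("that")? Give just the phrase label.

SBAR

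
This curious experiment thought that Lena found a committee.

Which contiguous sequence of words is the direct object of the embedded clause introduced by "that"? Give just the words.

a committee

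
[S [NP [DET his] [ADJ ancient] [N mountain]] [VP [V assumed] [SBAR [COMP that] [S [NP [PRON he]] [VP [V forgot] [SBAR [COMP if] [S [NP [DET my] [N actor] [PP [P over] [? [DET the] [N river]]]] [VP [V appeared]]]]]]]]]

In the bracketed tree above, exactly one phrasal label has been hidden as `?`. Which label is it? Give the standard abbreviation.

NP

A constituent whose immediate children are DET 'the', N 'river' is a noun phrase: NP.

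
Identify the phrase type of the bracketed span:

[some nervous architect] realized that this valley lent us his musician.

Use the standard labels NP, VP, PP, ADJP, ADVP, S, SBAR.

The span is built around the noun "architect" — a noun phrase (NP).

NP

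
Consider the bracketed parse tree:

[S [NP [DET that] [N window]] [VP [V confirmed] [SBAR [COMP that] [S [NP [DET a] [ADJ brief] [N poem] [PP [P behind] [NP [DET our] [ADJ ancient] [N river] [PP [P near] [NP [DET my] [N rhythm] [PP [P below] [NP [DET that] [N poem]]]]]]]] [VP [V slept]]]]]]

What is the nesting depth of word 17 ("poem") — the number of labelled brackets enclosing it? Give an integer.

Counting open brackets not yet closed at "poem": [S [VP [SBAR [S [NP [PP [NP [PP [NP [PP [NP [N = 12.

12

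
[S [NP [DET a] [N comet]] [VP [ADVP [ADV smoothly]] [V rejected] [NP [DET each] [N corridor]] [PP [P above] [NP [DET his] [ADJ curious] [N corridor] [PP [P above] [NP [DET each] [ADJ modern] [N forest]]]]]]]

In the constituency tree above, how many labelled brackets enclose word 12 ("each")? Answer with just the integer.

7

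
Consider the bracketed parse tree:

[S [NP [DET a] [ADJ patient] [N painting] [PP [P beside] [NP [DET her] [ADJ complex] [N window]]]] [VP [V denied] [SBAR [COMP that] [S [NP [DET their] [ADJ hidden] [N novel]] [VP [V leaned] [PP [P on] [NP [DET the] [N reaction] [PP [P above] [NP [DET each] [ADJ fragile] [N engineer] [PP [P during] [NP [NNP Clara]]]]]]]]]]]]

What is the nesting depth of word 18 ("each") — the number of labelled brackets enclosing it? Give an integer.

10

Counting open brackets not yet closed at "each": [S [VP [SBAR [S [VP [PP [NP [PP [NP [DET = 10.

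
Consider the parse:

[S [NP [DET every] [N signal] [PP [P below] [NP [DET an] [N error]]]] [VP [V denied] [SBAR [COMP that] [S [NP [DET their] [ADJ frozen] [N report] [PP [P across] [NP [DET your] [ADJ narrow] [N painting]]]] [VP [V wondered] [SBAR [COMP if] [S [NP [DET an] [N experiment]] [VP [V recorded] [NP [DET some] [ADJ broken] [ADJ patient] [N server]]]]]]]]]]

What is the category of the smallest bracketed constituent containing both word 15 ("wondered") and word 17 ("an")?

Word 15 lies under S → VP → SBAR → S → VP → V; word 17 lies under S → VP → SBAR → S → VP → SBAR → S → NP → DET. The lowest shared node is the VP.

VP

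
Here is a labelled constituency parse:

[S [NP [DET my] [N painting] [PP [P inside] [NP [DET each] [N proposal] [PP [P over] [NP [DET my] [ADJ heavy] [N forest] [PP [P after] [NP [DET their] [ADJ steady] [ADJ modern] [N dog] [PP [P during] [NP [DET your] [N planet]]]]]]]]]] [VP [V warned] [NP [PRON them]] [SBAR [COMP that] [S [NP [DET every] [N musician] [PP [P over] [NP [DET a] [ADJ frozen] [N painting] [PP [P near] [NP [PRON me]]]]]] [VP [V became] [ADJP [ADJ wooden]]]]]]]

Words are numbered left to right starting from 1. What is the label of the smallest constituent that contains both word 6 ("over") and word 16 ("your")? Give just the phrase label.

PP

Both words fall inside [PP over my heavy forest after their steady modern dog during your planet] (words 6–17), and no smaller constituent contains them both. Label: PP.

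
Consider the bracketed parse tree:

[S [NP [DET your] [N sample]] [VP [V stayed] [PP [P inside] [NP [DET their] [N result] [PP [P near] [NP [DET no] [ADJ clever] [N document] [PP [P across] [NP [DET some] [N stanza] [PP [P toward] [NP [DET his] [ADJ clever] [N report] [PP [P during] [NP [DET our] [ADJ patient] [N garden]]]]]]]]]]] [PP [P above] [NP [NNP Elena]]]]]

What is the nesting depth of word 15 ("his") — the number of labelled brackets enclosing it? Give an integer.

Counting open brackets not yet closed at "his": [S [VP [PP [NP [PP [NP [PP [NP [PP [NP [DET = 11.

11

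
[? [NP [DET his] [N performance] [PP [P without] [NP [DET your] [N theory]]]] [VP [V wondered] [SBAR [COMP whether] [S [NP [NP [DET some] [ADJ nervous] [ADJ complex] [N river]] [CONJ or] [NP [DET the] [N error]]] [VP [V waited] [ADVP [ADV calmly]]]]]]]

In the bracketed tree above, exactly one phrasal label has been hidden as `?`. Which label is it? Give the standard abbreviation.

S

A constituent whose immediate children are NP, VP is a clause: S.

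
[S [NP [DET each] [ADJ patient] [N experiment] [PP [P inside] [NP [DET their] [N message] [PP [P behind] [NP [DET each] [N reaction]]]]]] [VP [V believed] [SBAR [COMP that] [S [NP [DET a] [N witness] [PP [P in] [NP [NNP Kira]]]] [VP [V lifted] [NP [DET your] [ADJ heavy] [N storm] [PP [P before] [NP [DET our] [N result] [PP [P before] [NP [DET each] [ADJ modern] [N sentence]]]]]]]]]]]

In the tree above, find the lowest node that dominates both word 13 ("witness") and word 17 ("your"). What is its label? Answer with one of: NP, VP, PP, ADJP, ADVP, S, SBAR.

The smallest bracket enclosing both words is [S a witness in Kira lifted your heavy storm before our result before each modern sentence], so the label is S.

S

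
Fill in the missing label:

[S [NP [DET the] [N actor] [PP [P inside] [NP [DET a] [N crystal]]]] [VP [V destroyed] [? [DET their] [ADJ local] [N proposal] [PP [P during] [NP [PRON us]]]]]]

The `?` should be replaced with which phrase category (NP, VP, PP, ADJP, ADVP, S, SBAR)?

NP

The `?` node immediately contains: DET 'their', ADJ 'local', N 'proposal', PP. That is the internal structure of a noun phrase, so the label is NP.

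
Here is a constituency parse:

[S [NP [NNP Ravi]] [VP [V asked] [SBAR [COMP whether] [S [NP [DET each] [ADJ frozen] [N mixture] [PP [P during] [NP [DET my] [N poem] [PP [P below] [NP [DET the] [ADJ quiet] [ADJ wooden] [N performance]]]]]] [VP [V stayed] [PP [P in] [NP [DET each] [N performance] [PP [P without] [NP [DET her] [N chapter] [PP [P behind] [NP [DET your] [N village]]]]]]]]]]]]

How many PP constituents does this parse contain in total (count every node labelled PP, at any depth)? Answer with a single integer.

5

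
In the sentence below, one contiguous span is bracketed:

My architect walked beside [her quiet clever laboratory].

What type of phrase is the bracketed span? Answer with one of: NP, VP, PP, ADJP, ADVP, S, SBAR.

The span is built around the noun "laboratory" — a noun phrase (NP).

NP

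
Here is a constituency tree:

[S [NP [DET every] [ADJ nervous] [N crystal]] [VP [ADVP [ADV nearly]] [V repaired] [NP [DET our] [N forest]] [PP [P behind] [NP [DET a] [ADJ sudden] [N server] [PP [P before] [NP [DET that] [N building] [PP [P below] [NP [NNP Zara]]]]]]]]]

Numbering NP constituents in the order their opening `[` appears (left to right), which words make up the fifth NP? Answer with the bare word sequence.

Zara

The NP opening brackets appear, in order, over: "every nervous crystal"; "our forest"; "a sudden server before that building below Zara"; "that building below Zara"; "Zara". The fifth one spans "Zara".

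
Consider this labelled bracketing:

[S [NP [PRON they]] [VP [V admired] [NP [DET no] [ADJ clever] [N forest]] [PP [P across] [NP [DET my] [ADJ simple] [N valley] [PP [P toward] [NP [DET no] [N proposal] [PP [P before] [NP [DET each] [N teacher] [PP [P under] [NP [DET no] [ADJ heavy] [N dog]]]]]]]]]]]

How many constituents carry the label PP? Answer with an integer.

Scanning left to right, an opening `[PP` appears at word positions 6, 10, 13, 16 — 4 in total.

4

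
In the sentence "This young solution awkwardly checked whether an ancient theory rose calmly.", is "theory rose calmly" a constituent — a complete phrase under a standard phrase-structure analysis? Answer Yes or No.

The sequence begins inside the noun phrase "an ancient theory" and ends inside the verb phrase "rose calmly"; it crosses a phrase boundary, so no single node in the tree spans exactly those words.

No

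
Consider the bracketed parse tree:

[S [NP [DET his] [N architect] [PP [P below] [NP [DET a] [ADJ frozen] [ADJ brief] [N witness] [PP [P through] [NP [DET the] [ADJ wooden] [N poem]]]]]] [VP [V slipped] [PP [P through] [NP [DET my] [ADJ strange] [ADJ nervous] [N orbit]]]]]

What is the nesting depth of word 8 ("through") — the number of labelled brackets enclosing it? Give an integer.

6

Counting open brackets not yet closed at "through": [S [NP [PP [NP [PP [P = 6.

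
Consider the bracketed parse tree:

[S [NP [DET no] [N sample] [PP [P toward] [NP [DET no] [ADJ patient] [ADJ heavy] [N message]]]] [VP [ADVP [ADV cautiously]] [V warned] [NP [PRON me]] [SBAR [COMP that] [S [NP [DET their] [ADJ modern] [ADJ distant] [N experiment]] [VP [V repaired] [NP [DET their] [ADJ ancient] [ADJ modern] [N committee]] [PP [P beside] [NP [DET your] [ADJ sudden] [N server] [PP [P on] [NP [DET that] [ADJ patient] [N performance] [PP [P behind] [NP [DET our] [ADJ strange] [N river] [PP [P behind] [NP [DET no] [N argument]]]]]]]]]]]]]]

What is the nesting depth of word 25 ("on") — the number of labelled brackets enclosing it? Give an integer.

9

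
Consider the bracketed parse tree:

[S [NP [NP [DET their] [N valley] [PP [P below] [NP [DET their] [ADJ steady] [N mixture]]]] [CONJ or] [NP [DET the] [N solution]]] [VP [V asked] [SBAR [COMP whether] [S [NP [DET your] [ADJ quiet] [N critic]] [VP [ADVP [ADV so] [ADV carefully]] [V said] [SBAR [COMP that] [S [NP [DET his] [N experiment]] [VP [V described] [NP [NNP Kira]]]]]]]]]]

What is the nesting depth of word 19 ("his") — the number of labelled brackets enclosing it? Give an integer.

9

Path from the root down to the word: S → VP → SBAR → S → VP → SBAR → S → NP → DET. That is 9 enclosing brackets.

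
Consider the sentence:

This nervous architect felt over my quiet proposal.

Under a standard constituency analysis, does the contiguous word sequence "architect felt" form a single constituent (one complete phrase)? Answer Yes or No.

No

"architect" belongs to the noun phrase "this nervous architect" while "felt" belongs to the verb phrase "felt over my quiet proposal"; a span that runs across that boundary is not a single phrase.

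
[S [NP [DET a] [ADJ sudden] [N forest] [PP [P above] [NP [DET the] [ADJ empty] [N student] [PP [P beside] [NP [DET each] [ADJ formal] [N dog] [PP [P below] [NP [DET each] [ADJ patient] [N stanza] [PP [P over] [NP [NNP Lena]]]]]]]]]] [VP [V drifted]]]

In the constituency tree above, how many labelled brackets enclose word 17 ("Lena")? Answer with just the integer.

11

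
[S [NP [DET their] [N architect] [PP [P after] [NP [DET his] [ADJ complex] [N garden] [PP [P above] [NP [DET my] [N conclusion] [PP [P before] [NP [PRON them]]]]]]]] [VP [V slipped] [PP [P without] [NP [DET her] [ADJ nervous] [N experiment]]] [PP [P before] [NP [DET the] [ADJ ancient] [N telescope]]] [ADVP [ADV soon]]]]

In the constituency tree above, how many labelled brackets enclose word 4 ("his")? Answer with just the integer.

Counting open brackets not yet closed at "his": [S [NP [PP [NP [DET = 5.

5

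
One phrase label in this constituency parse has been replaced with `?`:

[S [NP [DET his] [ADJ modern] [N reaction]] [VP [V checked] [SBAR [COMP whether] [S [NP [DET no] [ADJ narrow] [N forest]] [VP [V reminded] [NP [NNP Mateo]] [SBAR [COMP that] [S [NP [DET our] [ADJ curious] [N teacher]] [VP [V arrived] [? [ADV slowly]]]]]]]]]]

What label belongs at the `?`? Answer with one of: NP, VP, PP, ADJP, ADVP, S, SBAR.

ADVP

A constituent whose immediate children are ADV 'slowly' is an adverb phrase: ADVP.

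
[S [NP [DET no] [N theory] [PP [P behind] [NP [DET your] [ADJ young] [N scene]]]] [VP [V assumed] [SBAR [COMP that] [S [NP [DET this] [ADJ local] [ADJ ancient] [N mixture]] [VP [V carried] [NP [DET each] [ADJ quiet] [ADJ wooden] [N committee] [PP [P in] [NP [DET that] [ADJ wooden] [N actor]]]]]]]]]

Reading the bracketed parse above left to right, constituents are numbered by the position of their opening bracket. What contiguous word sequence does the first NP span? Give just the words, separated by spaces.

no theory behind your young scene

Opening `[NP` markers occur at word positions 1, 4, 9, 14, 19; the first of these opens the constituent [NP no theory behind your young scene].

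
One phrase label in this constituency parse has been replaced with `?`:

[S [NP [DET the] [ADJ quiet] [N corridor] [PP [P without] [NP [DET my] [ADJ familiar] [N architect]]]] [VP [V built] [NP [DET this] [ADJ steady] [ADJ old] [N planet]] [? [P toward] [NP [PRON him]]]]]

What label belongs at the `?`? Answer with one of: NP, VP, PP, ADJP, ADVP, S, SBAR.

PP

A constituent whose immediate children are P 'toward', NP is a prepositional phrase: PP.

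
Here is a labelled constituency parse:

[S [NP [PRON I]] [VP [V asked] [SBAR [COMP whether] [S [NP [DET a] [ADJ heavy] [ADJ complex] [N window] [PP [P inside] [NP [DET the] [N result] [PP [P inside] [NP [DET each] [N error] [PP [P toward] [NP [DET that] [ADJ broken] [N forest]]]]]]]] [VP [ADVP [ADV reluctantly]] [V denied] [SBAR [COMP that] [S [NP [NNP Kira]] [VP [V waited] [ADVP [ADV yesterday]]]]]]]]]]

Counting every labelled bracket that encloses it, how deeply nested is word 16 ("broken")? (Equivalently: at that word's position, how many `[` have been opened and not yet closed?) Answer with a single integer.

12

The word sits inside ADJ, which is inside NP, inside PP, inside NP, inside PP, inside NP, inside PP, inside NP, inside S, inside SBAR, inside VP, inside S — 12 brackets in all.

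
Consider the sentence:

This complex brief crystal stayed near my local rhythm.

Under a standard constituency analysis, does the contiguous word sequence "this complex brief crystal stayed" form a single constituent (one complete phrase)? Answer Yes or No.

No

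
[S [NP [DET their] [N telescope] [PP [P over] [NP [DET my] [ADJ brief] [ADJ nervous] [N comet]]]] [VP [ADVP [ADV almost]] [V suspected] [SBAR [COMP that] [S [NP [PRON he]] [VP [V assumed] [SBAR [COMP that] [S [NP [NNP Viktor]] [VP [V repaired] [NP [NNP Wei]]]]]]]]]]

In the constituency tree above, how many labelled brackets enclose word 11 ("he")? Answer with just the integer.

Path from the root down to the word: S → VP → SBAR → S → NP → PRON. That is 6 enclosing brackets.

6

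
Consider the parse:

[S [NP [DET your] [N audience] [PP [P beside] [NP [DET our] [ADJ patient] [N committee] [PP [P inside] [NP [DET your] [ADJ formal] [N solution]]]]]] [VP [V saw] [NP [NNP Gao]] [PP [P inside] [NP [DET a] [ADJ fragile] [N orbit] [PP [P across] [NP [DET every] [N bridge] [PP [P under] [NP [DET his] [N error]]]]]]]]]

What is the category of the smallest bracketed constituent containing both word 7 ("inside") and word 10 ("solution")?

Both words fall inside [PP inside your formal solution] (words 7–10), and no smaller constituent contains them both. Label: PP.

PP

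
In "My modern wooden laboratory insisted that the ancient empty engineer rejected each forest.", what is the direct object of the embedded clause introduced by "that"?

each forest

The verb of the embedded clause introduced by "that" is "rejected"; its direct object is the NP "each forest".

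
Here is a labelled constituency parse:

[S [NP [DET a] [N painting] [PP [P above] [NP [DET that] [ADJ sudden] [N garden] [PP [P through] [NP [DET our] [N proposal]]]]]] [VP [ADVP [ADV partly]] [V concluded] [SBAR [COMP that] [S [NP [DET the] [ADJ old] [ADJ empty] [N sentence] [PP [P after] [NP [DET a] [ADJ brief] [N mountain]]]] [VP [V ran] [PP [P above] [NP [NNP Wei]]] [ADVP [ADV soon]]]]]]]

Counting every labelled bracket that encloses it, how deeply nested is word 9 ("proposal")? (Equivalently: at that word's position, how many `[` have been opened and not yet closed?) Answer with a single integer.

7

The word sits inside N, which is inside NP, inside PP, inside NP, inside PP, inside NP, inside S — 7 brackets in all.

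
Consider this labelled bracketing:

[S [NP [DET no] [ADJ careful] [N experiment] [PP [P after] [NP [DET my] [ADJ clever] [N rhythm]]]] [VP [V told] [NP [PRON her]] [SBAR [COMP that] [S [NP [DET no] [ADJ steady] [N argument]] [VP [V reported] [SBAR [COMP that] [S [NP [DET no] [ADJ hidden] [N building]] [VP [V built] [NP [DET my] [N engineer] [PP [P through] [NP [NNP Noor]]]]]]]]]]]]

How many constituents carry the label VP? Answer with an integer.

Listing each VP by its span: [VP told her that no steady argument reported that no hidden building built my engineer through Noor]; [VP reported that no hidden building built my engineer through Noor]; [VP built my engineer through Noor] — that makes 3.

3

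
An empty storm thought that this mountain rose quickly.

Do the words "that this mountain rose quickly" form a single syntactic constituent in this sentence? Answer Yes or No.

Yes

"that this mountain rose quickly" is exactly the subordinate clause [SBAR that this mountain rose quickly], a complete constituent.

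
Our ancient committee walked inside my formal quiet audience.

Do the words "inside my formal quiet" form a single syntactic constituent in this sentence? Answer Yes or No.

No

"inside" belongs to the preposition "inside" while "quiet" belongs to the noun phrase "my formal quiet audience"; a span that runs across that boundary is not a single phrase.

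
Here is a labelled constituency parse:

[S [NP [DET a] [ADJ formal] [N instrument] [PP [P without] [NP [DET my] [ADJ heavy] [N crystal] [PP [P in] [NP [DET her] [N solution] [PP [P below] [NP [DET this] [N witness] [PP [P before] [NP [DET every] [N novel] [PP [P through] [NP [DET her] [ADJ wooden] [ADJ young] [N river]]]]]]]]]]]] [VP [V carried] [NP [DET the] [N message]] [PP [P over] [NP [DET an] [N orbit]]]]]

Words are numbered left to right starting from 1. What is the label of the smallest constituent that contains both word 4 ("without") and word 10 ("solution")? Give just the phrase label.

Word 4 lies under S → NP → PP → P; word 10 lies under S → NP → PP → NP → PP → NP → N. The lowest shared node is the PP.

PP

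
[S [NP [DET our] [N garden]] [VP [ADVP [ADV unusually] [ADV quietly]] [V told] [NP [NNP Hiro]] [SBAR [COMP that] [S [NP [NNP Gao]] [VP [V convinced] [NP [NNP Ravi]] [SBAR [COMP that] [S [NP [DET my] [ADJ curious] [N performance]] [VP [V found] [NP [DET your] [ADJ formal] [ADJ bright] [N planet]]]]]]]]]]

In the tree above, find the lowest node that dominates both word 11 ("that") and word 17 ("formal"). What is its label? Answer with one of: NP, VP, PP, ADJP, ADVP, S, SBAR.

SBAR

Both words fall inside [SBAR that my curious performance found your formal bright planet] (words 11–19), and no smaller constituent contains them both. Label: SBAR.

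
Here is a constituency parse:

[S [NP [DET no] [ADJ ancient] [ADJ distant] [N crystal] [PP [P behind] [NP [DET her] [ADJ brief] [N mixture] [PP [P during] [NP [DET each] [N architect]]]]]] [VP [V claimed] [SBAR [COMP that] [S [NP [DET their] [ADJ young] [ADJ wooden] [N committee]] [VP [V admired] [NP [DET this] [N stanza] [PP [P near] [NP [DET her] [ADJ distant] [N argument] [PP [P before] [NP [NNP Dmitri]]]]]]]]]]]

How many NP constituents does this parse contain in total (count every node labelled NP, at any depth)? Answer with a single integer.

The NP constituents are: [NP no ancient distant crystal behind her brief mixture during each architect]; [NP her brief mixture during each architect]; [NP each architect]; [NP their young wooden committee]; [NP this stanza near her distant argument before Dmitri]; [NP her distant argument before Dmitri] …. Total: 7.

7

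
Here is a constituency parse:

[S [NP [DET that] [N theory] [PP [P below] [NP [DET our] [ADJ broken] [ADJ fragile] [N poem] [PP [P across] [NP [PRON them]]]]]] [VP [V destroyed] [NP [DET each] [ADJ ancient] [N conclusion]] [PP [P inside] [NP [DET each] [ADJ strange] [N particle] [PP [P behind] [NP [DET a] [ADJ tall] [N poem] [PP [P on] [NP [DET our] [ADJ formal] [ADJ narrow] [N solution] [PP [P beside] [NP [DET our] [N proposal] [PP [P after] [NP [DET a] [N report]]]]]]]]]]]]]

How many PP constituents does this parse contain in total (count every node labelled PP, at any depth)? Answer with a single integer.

7

Scanning left to right, an opening `[PP` appears at word positions 3, 8, 14, 18, 22, 27, 30 — 7 in total.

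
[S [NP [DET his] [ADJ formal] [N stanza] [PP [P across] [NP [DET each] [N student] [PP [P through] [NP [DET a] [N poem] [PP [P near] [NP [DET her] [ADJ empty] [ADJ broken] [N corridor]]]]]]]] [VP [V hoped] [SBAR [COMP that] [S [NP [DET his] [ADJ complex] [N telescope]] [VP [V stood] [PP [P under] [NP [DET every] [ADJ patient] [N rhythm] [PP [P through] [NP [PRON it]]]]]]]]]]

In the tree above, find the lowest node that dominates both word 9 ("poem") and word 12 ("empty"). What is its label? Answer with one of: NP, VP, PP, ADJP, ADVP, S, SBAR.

NP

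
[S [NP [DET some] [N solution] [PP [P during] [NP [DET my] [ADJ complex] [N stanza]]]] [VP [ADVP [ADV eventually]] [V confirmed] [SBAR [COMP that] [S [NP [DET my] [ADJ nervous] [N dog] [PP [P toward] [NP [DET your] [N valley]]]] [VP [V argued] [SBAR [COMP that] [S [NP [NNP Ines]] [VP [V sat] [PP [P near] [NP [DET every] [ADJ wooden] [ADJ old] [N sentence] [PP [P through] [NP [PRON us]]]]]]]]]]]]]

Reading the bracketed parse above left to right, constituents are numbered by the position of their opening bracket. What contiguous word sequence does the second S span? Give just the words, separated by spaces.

Opening `[S` markers occur at word positions 1, 10, 18; the second of these opens the constituent [S my nervous dog toward your valley argued that Ines sat near every wooden old sentence through us].

my nervous dog toward your valley argued that Ines sat near every wooden old sentence through us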